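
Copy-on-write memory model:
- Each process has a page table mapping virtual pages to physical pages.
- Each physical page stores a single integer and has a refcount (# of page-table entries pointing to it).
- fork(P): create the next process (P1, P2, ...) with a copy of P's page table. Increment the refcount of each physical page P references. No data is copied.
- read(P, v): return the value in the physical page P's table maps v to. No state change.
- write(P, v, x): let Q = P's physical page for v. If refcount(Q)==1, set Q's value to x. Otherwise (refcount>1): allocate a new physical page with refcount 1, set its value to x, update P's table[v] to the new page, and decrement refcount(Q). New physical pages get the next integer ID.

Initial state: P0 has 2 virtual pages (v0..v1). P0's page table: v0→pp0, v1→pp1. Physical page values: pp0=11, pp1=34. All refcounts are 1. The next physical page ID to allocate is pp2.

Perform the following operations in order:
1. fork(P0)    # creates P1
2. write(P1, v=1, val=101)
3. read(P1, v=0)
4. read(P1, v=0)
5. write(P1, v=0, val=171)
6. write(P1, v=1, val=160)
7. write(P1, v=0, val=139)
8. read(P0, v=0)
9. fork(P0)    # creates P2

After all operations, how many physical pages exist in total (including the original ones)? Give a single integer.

Answer: 4

Derivation:
Op 1: fork(P0) -> P1. 2 ppages; refcounts: pp0:2 pp1:2
Op 2: write(P1, v1, 101). refcount(pp1)=2>1 -> COPY to pp2. 3 ppages; refcounts: pp0:2 pp1:1 pp2:1
Op 3: read(P1, v0) -> 11. No state change.
Op 4: read(P1, v0) -> 11. No state change.
Op 5: write(P1, v0, 171). refcount(pp0)=2>1 -> COPY to pp3. 4 ppages; refcounts: pp0:1 pp1:1 pp2:1 pp3:1
Op 6: write(P1, v1, 160). refcount(pp2)=1 -> write in place. 4 ppages; refcounts: pp0:1 pp1:1 pp2:1 pp3:1
Op 7: write(P1, v0, 139). refcount(pp3)=1 -> write in place. 4 ppages; refcounts: pp0:1 pp1:1 pp2:1 pp3:1
Op 8: read(P0, v0) -> 11. No state change.
Op 9: fork(P0) -> P2. 4 ppages; refcounts: pp0:2 pp1:2 pp2:1 pp3:1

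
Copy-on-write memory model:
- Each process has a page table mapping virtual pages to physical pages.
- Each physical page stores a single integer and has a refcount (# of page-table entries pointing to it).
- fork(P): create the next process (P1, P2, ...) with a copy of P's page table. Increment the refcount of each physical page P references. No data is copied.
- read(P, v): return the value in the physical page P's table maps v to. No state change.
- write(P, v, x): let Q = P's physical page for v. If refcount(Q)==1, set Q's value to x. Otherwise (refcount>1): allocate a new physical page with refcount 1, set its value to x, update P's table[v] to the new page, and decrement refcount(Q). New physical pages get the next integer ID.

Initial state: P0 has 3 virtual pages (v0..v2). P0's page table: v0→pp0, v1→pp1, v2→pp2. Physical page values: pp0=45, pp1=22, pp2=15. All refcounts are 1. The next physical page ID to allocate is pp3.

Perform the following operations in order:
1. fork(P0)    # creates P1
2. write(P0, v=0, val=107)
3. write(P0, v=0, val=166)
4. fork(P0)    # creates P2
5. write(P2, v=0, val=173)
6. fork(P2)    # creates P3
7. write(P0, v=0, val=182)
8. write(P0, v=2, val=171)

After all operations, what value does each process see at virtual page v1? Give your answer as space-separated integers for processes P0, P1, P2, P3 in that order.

Op 1: fork(P0) -> P1. 3 ppages; refcounts: pp0:2 pp1:2 pp2:2
Op 2: write(P0, v0, 107). refcount(pp0)=2>1 -> COPY to pp3. 4 ppages; refcounts: pp0:1 pp1:2 pp2:2 pp3:1
Op 3: write(P0, v0, 166). refcount(pp3)=1 -> write in place. 4 ppages; refcounts: pp0:1 pp1:2 pp2:2 pp3:1
Op 4: fork(P0) -> P2. 4 ppages; refcounts: pp0:1 pp1:3 pp2:3 pp3:2
Op 5: write(P2, v0, 173). refcount(pp3)=2>1 -> COPY to pp4. 5 ppages; refcounts: pp0:1 pp1:3 pp2:3 pp3:1 pp4:1
Op 6: fork(P2) -> P3. 5 ppages; refcounts: pp0:1 pp1:4 pp2:4 pp3:1 pp4:2
Op 7: write(P0, v0, 182). refcount(pp3)=1 -> write in place. 5 ppages; refcounts: pp0:1 pp1:4 pp2:4 pp3:1 pp4:2
Op 8: write(P0, v2, 171). refcount(pp2)=4>1 -> COPY to pp5. 6 ppages; refcounts: pp0:1 pp1:4 pp2:3 pp3:1 pp4:2 pp5:1
P0: v1 -> pp1 = 22
P1: v1 -> pp1 = 22
P2: v1 -> pp1 = 22
P3: v1 -> pp1 = 22

Answer: 22 22 22 22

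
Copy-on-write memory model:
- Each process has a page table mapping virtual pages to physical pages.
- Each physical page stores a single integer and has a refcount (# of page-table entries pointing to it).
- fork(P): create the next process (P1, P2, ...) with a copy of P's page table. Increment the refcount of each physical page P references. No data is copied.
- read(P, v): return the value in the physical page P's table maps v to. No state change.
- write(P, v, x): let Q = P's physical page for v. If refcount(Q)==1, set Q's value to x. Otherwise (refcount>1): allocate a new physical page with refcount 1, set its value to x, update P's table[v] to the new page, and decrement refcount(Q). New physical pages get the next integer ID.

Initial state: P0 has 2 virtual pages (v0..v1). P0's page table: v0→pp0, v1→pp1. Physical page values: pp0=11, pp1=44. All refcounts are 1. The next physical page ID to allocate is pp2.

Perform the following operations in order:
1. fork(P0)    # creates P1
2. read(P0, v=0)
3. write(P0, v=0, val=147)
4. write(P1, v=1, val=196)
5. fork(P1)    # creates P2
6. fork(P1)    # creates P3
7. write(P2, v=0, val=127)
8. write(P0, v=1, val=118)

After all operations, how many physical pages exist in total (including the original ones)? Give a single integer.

Answer: 5

Derivation:
Op 1: fork(P0) -> P1. 2 ppages; refcounts: pp0:2 pp1:2
Op 2: read(P0, v0) -> 11. No state change.
Op 3: write(P0, v0, 147). refcount(pp0)=2>1 -> COPY to pp2. 3 ppages; refcounts: pp0:1 pp1:2 pp2:1
Op 4: write(P1, v1, 196). refcount(pp1)=2>1 -> COPY to pp3. 4 ppages; refcounts: pp0:1 pp1:1 pp2:1 pp3:1
Op 5: fork(P1) -> P2. 4 ppages; refcounts: pp0:2 pp1:1 pp2:1 pp3:2
Op 6: fork(P1) -> P3. 4 ppages; refcounts: pp0:3 pp1:1 pp2:1 pp3:3
Op 7: write(P2, v0, 127). refcount(pp0)=3>1 -> COPY to pp4. 5 ppages; refcounts: pp0:2 pp1:1 pp2:1 pp3:3 pp4:1
Op 8: write(P0, v1, 118). refcount(pp1)=1 -> write in place. 5 ppages; refcounts: pp0:2 pp1:1 pp2:1 pp3:3 pp4:1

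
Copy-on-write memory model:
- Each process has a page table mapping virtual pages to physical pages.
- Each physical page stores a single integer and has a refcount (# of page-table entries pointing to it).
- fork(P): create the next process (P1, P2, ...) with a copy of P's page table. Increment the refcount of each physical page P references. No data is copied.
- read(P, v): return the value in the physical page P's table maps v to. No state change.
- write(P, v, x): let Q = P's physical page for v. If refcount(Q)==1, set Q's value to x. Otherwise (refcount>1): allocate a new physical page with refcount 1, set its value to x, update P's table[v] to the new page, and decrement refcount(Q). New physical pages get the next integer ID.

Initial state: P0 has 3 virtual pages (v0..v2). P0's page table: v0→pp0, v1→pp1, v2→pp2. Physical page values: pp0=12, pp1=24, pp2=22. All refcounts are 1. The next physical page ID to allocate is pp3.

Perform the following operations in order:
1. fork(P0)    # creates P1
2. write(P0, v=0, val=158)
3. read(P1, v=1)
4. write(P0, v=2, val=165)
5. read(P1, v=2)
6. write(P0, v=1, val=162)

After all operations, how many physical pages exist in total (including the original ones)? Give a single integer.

Answer: 6

Derivation:
Op 1: fork(P0) -> P1. 3 ppages; refcounts: pp0:2 pp1:2 pp2:2
Op 2: write(P0, v0, 158). refcount(pp0)=2>1 -> COPY to pp3. 4 ppages; refcounts: pp0:1 pp1:2 pp2:2 pp3:1
Op 3: read(P1, v1) -> 24. No state change.
Op 4: write(P0, v2, 165). refcount(pp2)=2>1 -> COPY to pp4. 5 ppages; refcounts: pp0:1 pp1:2 pp2:1 pp3:1 pp4:1
Op 5: read(P1, v2) -> 22. No state change.
Op 6: write(P0, v1, 162). refcount(pp1)=2>1 -> COPY to pp5. 6 ppages; refcounts: pp0:1 pp1:1 pp2:1 pp3:1 pp4:1 pp5:1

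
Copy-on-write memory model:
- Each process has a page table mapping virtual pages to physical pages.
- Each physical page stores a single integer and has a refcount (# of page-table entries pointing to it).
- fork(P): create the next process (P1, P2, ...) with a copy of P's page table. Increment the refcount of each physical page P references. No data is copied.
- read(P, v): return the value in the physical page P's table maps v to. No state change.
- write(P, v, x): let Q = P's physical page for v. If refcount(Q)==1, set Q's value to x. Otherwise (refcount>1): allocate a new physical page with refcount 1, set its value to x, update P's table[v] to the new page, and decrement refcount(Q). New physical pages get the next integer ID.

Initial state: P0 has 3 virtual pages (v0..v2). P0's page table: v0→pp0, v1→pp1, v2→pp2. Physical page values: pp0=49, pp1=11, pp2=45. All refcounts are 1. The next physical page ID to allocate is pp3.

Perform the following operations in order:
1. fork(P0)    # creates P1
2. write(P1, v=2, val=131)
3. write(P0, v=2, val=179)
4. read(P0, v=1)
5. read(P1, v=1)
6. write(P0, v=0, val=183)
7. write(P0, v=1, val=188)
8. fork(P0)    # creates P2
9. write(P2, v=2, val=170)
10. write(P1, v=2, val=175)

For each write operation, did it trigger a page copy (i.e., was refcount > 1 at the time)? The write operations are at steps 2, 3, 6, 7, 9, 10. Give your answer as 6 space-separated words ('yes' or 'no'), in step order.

Op 1: fork(P0) -> P1. 3 ppages; refcounts: pp0:2 pp1:2 pp2:2
Op 2: write(P1, v2, 131). refcount(pp2)=2>1 -> COPY to pp3. 4 ppages; refcounts: pp0:2 pp1:2 pp2:1 pp3:1
Op 3: write(P0, v2, 179). refcount(pp2)=1 -> write in place. 4 ppages; refcounts: pp0:2 pp1:2 pp2:1 pp3:1
Op 4: read(P0, v1) -> 11. No state change.
Op 5: read(P1, v1) -> 11. No state change.
Op 6: write(P0, v0, 183). refcount(pp0)=2>1 -> COPY to pp4. 5 ppages; refcounts: pp0:1 pp1:2 pp2:1 pp3:1 pp4:1
Op 7: write(P0, v1, 188). refcount(pp1)=2>1 -> COPY to pp5. 6 ppages; refcounts: pp0:1 pp1:1 pp2:1 pp3:1 pp4:1 pp5:1
Op 8: fork(P0) -> P2. 6 ppages; refcounts: pp0:1 pp1:1 pp2:2 pp3:1 pp4:2 pp5:2
Op 9: write(P2, v2, 170). refcount(pp2)=2>1 -> COPY to pp6. 7 ppages; refcounts: pp0:1 pp1:1 pp2:1 pp3:1 pp4:2 pp5:2 pp6:1
Op 10: write(P1, v2, 175). refcount(pp3)=1 -> write in place. 7 ppages; refcounts: pp0:1 pp1:1 pp2:1 pp3:1 pp4:2 pp5:2 pp6:1

yes no yes yes yes no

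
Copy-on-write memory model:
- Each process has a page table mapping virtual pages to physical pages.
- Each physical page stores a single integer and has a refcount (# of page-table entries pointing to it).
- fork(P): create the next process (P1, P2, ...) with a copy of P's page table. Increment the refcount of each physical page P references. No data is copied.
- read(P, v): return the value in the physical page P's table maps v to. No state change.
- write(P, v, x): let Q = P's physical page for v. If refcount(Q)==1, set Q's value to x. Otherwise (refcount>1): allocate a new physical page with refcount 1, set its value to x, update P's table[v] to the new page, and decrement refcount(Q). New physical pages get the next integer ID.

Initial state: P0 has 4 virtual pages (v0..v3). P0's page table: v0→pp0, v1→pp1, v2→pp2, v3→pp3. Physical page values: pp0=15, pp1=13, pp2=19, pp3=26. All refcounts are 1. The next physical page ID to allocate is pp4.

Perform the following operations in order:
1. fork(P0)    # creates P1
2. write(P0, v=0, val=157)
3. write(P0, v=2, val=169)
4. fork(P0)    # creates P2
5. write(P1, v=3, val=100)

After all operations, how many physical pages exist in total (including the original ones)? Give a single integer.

Answer: 7

Derivation:
Op 1: fork(P0) -> P1. 4 ppages; refcounts: pp0:2 pp1:2 pp2:2 pp3:2
Op 2: write(P0, v0, 157). refcount(pp0)=2>1 -> COPY to pp4. 5 ppages; refcounts: pp0:1 pp1:2 pp2:2 pp3:2 pp4:1
Op 3: write(P0, v2, 169). refcount(pp2)=2>1 -> COPY to pp5. 6 ppages; refcounts: pp0:1 pp1:2 pp2:1 pp3:2 pp4:1 pp5:1
Op 4: fork(P0) -> P2. 6 ppages; refcounts: pp0:1 pp1:3 pp2:1 pp3:3 pp4:2 pp5:2
Op 5: write(P1, v3, 100). refcount(pp3)=3>1 -> COPY to pp6. 7 ppages; refcounts: pp0:1 pp1:3 pp2:1 pp3:2 pp4:2 pp5:2 pp6:1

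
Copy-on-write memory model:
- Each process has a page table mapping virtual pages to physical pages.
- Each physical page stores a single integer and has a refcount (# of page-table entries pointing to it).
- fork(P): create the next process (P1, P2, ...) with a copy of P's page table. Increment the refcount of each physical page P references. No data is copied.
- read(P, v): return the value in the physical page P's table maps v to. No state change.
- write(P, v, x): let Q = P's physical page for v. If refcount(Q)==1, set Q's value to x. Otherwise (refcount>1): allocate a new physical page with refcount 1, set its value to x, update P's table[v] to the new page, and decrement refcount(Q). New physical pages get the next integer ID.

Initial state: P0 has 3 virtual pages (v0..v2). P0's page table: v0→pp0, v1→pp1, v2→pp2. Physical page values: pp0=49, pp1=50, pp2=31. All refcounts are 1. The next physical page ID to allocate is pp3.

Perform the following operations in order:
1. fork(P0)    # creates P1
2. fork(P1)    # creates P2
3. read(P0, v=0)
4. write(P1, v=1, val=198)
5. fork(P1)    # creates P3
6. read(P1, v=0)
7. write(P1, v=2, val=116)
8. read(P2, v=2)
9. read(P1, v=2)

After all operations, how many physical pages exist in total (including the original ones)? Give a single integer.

Answer: 5

Derivation:
Op 1: fork(P0) -> P1. 3 ppages; refcounts: pp0:2 pp1:2 pp2:2
Op 2: fork(P1) -> P2. 3 ppages; refcounts: pp0:3 pp1:3 pp2:3
Op 3: read(P0, v0) -> 49. No state change.
Op 4: write(P1, v1, 198). refcount(pp1)=3>1 -> COPY to pp3. 4 ppages; refcounts: pp0:3 pp1:2 pp2:3 pp3:1
Op 5: fork(P1) -> P3. 4 ppages; refcounts: pp0:4 pp1:2 pp2:4 pp3:2
Op 6: read(P1, v0) -> 49. No state change.
Op 7: write(P1, v2, 116). refcount(pp2)=4>1 -> COPY to pp4. 5 ppages; refcounts: pp0:4 pp1:2 pp2:3 pp3:2 pp4:1
Op 8: read(P2, v2) -> 31. No state change.
Op 9: read(P1, v2) -> 116. No state change.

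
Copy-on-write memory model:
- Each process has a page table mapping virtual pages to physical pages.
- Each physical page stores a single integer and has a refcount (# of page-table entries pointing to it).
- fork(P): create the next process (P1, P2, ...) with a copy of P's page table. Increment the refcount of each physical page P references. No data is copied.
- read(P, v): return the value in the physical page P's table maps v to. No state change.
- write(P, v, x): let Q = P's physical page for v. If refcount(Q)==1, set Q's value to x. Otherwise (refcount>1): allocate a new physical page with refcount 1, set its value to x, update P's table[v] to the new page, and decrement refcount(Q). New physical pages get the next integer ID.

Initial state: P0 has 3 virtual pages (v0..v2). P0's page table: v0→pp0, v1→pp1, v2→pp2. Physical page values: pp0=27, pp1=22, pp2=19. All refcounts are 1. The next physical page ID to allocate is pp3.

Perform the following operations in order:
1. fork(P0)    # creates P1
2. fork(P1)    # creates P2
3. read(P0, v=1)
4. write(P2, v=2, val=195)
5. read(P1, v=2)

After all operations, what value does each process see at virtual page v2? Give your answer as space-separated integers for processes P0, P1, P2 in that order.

Op 1: fork(P0) -> P1. 3 ppages; refcounts: pp0:2 pp1:2 pp2:2
Op 2: fork(P1) -> P2. 3 ppages; refcounts: pp0:3 pp1:3 pp2:3
Op 3: read(P0, v1) -> 22. No state change.
Op 4: write(P2, v2, 195). refcount(pp2)=3>1 -> COPY to pp3. 4 ppages; refcounts: pp0:3 pp1:3 pp2:2 pp3:1
Op 5: read(P1, v2) -> 19. No state change.
P0: v2 -> pp2 = 19
P1: v2 -> pp2 = 19
P2: v2 -> pp3 = 195

Answer: 19 19 195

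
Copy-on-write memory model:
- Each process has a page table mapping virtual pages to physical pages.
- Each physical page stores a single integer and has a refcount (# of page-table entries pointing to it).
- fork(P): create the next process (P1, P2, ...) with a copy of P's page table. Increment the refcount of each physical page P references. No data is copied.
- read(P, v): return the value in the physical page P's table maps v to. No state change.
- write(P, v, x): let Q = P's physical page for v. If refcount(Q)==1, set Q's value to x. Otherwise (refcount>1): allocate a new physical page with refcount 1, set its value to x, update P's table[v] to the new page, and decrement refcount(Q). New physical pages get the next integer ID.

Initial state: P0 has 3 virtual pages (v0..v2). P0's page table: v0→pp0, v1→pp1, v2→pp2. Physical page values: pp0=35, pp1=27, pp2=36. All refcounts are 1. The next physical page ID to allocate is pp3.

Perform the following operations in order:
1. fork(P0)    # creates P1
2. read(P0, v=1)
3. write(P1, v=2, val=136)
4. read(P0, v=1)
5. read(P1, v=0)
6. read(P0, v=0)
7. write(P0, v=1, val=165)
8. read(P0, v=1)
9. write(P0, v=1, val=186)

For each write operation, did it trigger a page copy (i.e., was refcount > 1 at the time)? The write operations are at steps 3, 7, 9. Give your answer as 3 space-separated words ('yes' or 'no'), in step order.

Op 1: fork(P0) -> P1. 3 ppages; refcounts: pp0:2 pp1:2 pp2:2
Op 2: read(P0, v1) -> 27. No state change.
Op 3: write(P1, v2, 136). refcount(pp2)=2>1 -> COPY to pp3. 4 ppages; refcounts: pp0:2 pp1:2 pp2:1 pp3:1
Op 4: read(P0, v1) -> 27. No state change.
Op 5: read(P1, v0) -> 35. No state change.
Op 6: read(P0, v0) -> 35. No state change.
Op 7: write(P0, v1, 165). refcount(pp1)=2>1 -> COPY to pp4. 5 ppages; refcounts: pp0:2 pp1:1 pp2:1 pp3:1 pp4:1
Op 8: read(P0, v1) -> 165. No state change.
Op 9: write(P0, v1, 186). refcount(pp4)=1 -> write in place. 5 ppages; refcounts: pp0:2 pp1:1 pp2:1 pp3:1 pp4:1

yes yes no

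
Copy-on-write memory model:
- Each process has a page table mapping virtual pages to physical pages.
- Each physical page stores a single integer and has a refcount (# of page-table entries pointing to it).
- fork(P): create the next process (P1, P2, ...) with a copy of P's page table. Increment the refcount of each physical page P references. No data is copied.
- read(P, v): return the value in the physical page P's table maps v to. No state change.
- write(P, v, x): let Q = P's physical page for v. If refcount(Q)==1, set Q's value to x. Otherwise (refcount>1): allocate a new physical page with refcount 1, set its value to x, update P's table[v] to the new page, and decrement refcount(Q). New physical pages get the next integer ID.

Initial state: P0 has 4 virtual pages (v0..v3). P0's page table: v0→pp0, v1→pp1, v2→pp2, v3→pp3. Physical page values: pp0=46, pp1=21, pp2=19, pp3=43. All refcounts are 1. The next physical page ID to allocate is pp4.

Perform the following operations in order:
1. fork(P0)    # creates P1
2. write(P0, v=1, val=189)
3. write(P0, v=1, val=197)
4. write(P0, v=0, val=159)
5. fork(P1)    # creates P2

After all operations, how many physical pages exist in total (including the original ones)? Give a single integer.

Op 1: fork(P0) -> P1. 4 ppages; refcounts: pp0:2 pp1:2 pp2:2 pp3:2
Op 2: write(P0, v1, 189). refcount(pp1)=2>1 -> COPY to pp4. 5 ppages; refcounts: pp0:2 pp1:1 pp2:2 pp3:2 pp4:1
Op 3: write(P0, v1, 197). refcount(pp4)=1 -> write in place. 5 ppages; refcounts: pp0:2 pp1:1 pp2:2 pp3:2 pp4:1
Op 4: write(P0, v0, 159). refcount(pp0)=2>1 -> COPY to pp5. 6 ppages; refcounts: pp0:1 pp1:1 pp2:2 pp3:2 pp4:1 pp5:1
Op 5: fork(P1) -> P2. 6 ppages; refcounts: pp0:2 pp1:2 pp2:3 pp3:3 pp4:1 pp5:1

Answer: 6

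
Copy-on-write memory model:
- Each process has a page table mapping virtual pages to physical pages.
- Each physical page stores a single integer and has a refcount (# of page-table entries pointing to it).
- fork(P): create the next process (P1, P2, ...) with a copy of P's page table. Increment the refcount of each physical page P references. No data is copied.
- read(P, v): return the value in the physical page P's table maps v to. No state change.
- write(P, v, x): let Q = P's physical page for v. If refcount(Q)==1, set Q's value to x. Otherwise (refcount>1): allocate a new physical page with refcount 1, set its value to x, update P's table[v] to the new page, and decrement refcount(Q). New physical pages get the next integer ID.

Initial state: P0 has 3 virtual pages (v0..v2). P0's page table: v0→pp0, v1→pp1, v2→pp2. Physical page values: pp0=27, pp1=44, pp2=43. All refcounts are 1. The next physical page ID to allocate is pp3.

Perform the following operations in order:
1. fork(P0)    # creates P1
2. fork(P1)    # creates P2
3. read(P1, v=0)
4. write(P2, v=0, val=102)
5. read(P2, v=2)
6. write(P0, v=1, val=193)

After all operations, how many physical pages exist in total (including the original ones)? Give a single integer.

Op 1: fork(P0) -> P1. 3 ppages; refcounts: pp0:2 pp1:2 pp2:2
Op 2: fork(P1) -> P2. 3 ppages; refcounts: pp0:3 pp1:3 pp2:3
Op 3: read(P1, v0) -> 27. No state change.
Op 4: write(P2, v0, 102). refcount(pp0)=3>1 -> COPY to pp3. 4 ppages; refcounts: pp0:2 pp1:3 pp2:3 pp3:1
Op 5: read(P2, v2) -> 43. No state change.
Op 6: write(P0, v1, 193). refcount(pp1)=3>1 -> COPY to pp4. 5 ppages; refcounts: pp0:2 pp1:2 pp2:3 pp3:1 pp4:1

Answer: 5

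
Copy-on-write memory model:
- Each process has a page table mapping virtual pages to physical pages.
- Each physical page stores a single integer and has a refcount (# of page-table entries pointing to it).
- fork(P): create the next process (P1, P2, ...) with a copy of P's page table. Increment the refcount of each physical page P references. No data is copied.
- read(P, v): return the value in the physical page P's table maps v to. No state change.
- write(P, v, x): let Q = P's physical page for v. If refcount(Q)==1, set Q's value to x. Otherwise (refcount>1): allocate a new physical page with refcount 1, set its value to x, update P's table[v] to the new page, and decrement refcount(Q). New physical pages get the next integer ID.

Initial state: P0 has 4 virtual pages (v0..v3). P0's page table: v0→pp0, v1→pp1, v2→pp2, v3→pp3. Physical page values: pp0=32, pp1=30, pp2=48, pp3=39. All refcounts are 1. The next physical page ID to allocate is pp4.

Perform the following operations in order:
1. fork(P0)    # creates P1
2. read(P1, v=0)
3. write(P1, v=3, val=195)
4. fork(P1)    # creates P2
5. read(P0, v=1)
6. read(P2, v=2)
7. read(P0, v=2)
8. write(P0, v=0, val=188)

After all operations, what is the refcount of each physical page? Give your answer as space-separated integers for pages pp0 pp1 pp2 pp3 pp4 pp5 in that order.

Op 1: fork(P0) -> P1. 4 ppages; refcounts: pp0:2 pp1:2 pp2:2 pp3:2
Op 2: read(P1, v0) -> 32. No state change.
Op 3: write(P1, v3, 195). refcount(pp3)=2>1 -> COPY to pp4. 5 ppages; refcounts: pp0:2 pp1:2 pp2:2 pp3:1 pp4:1
Op 4: fork(P1) -> P2. 5 ppages; refcounts: pp0:3 pp1:3 pp2:3 pp3:1 pp4:2
Op 5: read(P0, v1) -> 30. No state change.
Op 6: read(P2, v2) -> 48. No state change.
Op 7: read(P0, v2) -> 48. No state change.
Op 8: write(P0, v0, 188). refcount(pp0)=3>1 -> COPY to pp5. 6 ppages; refcounts: pp0:2 pp1:3 pp2:3 pp3:1 pp4:2 pp5:1

Answer: 2 3 3 1 2 1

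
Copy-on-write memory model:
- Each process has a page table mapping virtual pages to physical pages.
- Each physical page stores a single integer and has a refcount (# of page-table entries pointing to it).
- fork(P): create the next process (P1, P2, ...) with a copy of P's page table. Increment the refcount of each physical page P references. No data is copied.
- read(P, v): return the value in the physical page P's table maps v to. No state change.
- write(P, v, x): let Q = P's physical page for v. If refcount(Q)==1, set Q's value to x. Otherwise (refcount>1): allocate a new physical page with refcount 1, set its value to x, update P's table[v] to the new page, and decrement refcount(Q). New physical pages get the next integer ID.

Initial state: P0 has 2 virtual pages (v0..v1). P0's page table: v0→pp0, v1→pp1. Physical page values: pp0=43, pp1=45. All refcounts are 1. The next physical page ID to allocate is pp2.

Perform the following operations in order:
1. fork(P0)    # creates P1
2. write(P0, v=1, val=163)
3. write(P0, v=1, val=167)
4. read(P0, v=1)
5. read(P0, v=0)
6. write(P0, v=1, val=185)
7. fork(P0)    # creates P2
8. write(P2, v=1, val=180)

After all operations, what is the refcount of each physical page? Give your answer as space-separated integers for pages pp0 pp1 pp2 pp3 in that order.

Op 1: fork(P0) -> P1. 2 ppages; refcounts: pp0:2 pp1:2
Op 2: write(P0, v1, 163). refcount(pp1)=2>1 -> COPY to pp2. 3 ppages; refcounts: pp0:2 pp1:1 pp2:1
Op 3: write(P0, v1, 167). refcount(pp2)=1 -> write in place. 3 ppages; refcounts: pp0:2 pp1:1 pp2:1
Op 4: read(P0, v1) -> 167. No state change.
Op 5: read(P0, v0) -> 43. No state change.
Op 6: write(P0, v1, 185). refcount(pp2)=1 -> write in place. 3 ppages; refcounts: pp0:2 pp1:1 pp2:1
Op 7: fork(P0) -> P2. 3 ppages; refcounts: pp0:3 pp1:1 pp2:2
Op 8: write(P2, v1, 180). refcount(pp2)=2>1 -> COPY to pp3. 4 ppages; refcounts: pp0:3 pp1:1 pp2:1 pp3:1

Answer: 3 1 1 1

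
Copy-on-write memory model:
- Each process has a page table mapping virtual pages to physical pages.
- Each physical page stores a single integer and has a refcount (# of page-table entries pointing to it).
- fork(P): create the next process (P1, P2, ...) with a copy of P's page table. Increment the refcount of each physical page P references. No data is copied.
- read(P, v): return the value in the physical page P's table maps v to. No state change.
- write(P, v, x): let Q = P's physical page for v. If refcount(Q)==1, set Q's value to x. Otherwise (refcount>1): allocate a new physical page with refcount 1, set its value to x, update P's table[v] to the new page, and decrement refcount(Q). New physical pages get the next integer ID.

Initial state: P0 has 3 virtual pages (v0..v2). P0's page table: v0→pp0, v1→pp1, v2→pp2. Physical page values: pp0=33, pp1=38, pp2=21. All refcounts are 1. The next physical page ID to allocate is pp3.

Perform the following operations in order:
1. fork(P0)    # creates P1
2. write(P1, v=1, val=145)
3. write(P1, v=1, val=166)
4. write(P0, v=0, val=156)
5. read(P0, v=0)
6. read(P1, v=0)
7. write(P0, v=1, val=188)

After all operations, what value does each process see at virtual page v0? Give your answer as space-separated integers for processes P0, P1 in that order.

Op 1: fork(P0) -> P1. 3 ppages; refcounts: pp0:2 pp1:2 pp2:2
Op 2: write(P1, v1, 145). refcount(pp1)=2>1 -> COPY to pp3. 4 ppages; refcounts: pp0:2 pp1:1 pp2:2 pp3:1
Op 3: write(P1, v1, 166). refcount(pp3)=1 -> write in place. 4 ppages; refcounts: pp0:2 pp1:1 pp2:2 pp3:1
Op 4: write(P0, v0, 156). refcount(pp0)=2>1 -> COPY to pp4. 5 ppages; refcounts: pp0:1 pp1:1 pp2:2 pp3:1 pp4:1
Op 5: read(P0, v0) -> 156. No state change.
Op 6: read(P1, v0) -> 33. No state change.
Op 7: write(P0, v1, 188). refcount(pp1)=1 -> write in place. 5 ppages; refcounts: pp0:1 pp1:1 pp2:2 pp3:1 pp4:1
P0: v0 -> pp4 = 156
P1: v0 -> pp0 = 33

Answer: 156 33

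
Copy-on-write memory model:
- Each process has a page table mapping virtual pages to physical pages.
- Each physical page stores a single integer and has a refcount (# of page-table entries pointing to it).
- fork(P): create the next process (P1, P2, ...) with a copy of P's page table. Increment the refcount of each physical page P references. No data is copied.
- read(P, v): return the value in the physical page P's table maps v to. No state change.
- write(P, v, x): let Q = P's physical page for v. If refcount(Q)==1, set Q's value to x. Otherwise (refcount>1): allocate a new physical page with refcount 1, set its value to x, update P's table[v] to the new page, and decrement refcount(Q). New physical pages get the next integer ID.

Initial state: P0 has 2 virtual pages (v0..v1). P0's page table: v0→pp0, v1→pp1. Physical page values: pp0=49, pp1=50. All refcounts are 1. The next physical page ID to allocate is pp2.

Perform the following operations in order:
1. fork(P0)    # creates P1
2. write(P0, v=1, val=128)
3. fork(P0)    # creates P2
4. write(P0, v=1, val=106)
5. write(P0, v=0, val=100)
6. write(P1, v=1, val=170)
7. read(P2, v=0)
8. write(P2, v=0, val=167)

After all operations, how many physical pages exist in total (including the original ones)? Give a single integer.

Op 1: fork(P0) -> P1. 2 ppages; refcounts: pp0:2 pp1:2
Op 2: write(P0, v1, 128). refcount(pp1)=2>1 -> COPY to pp2. 3 ppages; refcounts: pp0:2 pp1:1 pp2:1
Op 3: fork(P0) -> P2. 3 ppages; refcounts: pp0:3 pp1:1 pp2:2
Op 4: write(P0, v1, 106). refcount(pp2)=2>1 -> COPY to pp3. 4 ppages; refcounts: pp0:3 pp1:1 pp2:1 pp3:1
Op 5: write(P0, v0, 100). refcount(pp0)=3>1 -> COPY to pp4. 5 ppages; refcounts: pp0:2 pp1:1 pp2:1 pp3:1 pp4:1
Op 6: write(P1, v1, 170). refcount(pp1)=1 -> write in place. 5 ppages; refcounts: pp0:2 pp1:1 pp2:1 pp3:1 pp4:1
Op 7: read(P2, v0) -> 49. No state change.
Op 8: write(P2, v0, 167). refcount(pp0)=2>1 -> COPY to pp5. 6 ppages; refcounts: pp0:1 pp1:1 pp2:1 pp3:1 pp4:1 pp5:1

Answer: 6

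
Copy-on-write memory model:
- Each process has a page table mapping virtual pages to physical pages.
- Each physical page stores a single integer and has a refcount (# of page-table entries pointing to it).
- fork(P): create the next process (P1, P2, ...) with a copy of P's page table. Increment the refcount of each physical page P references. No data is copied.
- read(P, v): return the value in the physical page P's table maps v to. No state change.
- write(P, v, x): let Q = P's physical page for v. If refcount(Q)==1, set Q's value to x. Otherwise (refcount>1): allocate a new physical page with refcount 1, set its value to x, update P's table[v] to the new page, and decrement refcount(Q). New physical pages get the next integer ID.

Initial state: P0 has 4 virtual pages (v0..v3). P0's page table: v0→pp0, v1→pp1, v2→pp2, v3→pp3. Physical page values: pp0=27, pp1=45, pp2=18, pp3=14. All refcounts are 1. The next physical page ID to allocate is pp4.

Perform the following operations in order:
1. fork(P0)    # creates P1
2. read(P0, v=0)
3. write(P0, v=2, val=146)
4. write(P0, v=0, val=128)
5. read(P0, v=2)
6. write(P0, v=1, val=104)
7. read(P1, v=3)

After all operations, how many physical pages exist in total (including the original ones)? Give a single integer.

Answer: 7

Derivation:
Op 1: fork(P0) -> P1. 4 ppages; refcounts: pp0:2 pp1:2 pp2:2 pp3:2
Op 2: read(P0, v0) -> 27. No state change.
Op 3: write(P0, v2, 146). refcount(pp2)=2>1 -> COPY to pp4. 5 ppages; refcounts: pp0:2 pp1:2 pp2:1 pp3:2 pp4:1
Op 4: write(P0, v0, 128). refcount(pp0)=2>1 -> COPY to pp5. 6 ppages; refcounts: pp0:1 pp1:2 pp2:1 pp3:2 pp4:1 pp5:1
Op 5: read(P0, v2) -> 146. No state change.
Op 6: write(P0, v1, 104). refcount(pp1)=2>1 -> COPY to pp6. 7 ppages; refcounts: pp0:1 pp1:1 pp2:1 pp3:2 pp4:1 pp5:1 pp6:1
Op 7: read(P1, v3) -> 14. No state change.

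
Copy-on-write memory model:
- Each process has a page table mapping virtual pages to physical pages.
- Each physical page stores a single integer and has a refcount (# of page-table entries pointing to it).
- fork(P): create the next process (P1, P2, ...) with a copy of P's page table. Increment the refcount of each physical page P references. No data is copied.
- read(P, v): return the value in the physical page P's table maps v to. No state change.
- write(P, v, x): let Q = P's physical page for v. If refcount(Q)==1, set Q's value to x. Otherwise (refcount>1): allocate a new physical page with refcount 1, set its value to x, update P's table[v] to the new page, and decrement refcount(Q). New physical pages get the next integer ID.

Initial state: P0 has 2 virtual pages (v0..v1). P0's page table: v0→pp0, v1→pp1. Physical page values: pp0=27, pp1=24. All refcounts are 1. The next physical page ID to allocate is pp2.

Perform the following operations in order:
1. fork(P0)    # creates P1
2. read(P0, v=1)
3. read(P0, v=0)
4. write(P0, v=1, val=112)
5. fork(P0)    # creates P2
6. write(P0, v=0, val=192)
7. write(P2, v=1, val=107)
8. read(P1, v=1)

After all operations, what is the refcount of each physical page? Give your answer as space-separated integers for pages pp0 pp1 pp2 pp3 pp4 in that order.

Op 1: fork(P0) -> P1. 2 ppages; refcounts: pp0:2 pp1:2
Op 2: read(P0, v1) -> 24. No state change.
Op 3: read(P0, v0) -> 27. No state change.
Op 4: write(P0, v1, 112). refcount(pp1)=2>1 -> COPY to pp2. 3 ppages; refcounts: pp0:2 pp1:1 pp2:1
Op 5: fork(P0) -> P2. 3 ppages; refcounts: pp0:3 pp1:1 pp2:2
Op 6: write(P0, v0, 192). refcount(pp0)=3>1 -> COPY to pp3. 4 ppages; refcounts: pp0:2 pp1:1 pp2:2 pp3:1
Op 7: write(P2, v1, 107). refcount(pp2)=2>1 -> COPY to pp4. 5 ppages; refcounts: pp0:2 pp1:1 pp2:1 pp3:1 pp4:1
Op 8: read(P1, v1) -> 24. No state change.

Answer: 2 1 1 1 1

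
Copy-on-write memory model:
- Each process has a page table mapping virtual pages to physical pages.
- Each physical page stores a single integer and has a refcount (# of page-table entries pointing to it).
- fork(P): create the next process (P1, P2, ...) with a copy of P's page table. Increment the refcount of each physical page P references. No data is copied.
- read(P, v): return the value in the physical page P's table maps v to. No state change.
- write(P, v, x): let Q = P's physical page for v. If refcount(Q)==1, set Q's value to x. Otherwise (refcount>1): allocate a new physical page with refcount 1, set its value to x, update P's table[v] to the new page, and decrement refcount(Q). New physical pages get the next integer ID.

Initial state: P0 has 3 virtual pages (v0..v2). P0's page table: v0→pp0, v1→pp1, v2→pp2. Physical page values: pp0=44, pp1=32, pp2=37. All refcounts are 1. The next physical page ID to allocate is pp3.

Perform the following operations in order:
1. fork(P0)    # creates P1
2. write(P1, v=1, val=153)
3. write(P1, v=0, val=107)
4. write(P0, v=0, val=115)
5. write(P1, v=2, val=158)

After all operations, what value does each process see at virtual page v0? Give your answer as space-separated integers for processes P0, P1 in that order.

Op 1: fork(P0) -> P1. 3 ppages; refcounts: pp0:2 pp1:2 pp2:2
Op 2: write(P1, v1, 153). refcount(pp1)=2>1 -> COPY to pp3. 4 ppages; refcounts: pp0:2 pp1:1 pp2:2 pp3:1
Op 3: write(P1, v0, 107). refcount(pp0)=2>1 -> COPY to pp4. 5 ppages; refcounts: pp0:1 pp1:1 pp2:2 pp3:1 pp4:1
Op 4: write(P0, v0, 115). refcount(pp0)=1 -> write in place. 5 ppages; refcounts: pp0:1 pp1:1 pp2:2 pp3:1 pp4:1
Op 5: write(P1, v2, 158). refcount(pp2)=2>1 -> COPY to pp5. 6 ppages; refcounts: pp0:1 pp1:1 pp2:1 pp3:1 pp4:1 pp5:1
P0: v0 -> pp0 = 115
P1: v0 -> pp4 = 107

Answer: 115 107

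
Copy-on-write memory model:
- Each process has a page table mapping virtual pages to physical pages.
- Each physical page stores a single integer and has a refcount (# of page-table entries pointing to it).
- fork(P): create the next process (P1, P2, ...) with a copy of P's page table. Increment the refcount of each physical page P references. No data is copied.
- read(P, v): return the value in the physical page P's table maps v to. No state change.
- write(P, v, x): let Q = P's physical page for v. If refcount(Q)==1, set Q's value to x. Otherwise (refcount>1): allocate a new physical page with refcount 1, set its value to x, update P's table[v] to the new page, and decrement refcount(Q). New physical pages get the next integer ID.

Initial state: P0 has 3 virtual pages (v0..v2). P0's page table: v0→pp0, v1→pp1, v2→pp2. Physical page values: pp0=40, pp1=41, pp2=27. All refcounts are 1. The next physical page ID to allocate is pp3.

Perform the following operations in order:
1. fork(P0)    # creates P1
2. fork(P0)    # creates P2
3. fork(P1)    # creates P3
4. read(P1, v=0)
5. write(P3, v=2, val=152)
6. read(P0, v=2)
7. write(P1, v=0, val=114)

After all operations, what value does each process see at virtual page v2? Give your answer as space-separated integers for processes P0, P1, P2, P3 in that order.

Answer: 27 27 27 152

Derivation:
Op 1: fork(P0) -> P1. 3 ppages; refcounts: pp0:2 pp1:2 pp2:2
Op 2: fork(P0) -> P2. 3 ppages; refcounts: pp0:3 pp1:3 pp2:3
Op 3: fork(P1) -> P3. 3 ppages; refcounts: pp0:4 pp1:4 pp2:4
Op 4: read(P1, v0) -> 40. No state change.
Op 5: write(P3, v2, 152). refcount(pp2)=4>1 -> COPY to pp3. 4 ppages; refcounts: pp0:4 pp1:4 pp2:3 pp3:1
Op 6: read(P0, v2) -> 27. No state change.
Op 7: write(P1, v0, 114). refcount(pp0)=4>1 -> COPY to pp4. 5 ppages; refcounts: pp0:3 pp1:4 pp2:3 pp3:1 pp4:1
P0: v2 -> pp2 = 27
P1: v2 -> pp2 = 27
P2: v2 -> pp2 = 27
P3: v2 -> pp3 = 152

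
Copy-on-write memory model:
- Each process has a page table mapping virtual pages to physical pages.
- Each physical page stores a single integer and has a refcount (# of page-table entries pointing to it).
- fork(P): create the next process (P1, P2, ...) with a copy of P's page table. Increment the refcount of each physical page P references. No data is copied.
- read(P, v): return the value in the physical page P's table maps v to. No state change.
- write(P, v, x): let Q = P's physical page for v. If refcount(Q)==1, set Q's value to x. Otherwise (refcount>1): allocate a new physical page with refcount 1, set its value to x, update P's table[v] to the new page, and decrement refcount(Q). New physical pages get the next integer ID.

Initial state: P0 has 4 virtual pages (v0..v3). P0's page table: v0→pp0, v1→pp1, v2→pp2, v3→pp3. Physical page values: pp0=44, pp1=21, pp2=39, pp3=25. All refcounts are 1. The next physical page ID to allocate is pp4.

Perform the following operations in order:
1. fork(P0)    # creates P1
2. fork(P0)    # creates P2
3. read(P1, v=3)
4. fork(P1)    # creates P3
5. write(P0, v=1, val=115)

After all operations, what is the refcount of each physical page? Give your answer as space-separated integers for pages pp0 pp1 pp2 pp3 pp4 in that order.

Answer: 4 3 4 4 1

Derivation:
Op 1: fork(P0) -> P1. 4 ppages; refcounts: pp0:2 pp1:2 pp2:2 pp3:2
Op 2: fork(P0) -> P2. 4 ppages; refcounts: pp0:3 pp1:3 pp2:3 pp3:3
Op 3: read(P1, v3) -> 25. No state change.
Op 4: fork(P1) -> P3. 4 ppages; refcounts: pp0:4 pp1:4 pp2:4 pp3:4
Op 5: write(P0, v1, 115). refcount(pp1)=4>1 -> COPY to pp4. 5 ppages; refcounts: pp0:4 pp1:3 pp2:4 pp3:4 pp4:1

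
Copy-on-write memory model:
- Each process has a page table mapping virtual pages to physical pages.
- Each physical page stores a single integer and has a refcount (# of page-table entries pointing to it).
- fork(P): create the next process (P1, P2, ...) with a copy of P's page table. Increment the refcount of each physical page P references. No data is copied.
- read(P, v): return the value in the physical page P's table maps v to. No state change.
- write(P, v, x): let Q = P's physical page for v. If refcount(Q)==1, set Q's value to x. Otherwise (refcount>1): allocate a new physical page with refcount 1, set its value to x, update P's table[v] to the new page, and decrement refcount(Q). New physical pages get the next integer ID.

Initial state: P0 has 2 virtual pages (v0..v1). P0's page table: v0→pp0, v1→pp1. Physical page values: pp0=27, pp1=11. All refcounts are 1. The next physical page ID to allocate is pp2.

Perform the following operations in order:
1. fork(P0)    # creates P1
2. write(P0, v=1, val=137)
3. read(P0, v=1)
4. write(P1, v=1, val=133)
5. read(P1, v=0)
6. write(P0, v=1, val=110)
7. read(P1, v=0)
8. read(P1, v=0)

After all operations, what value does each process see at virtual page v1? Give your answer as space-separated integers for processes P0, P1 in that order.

Answer: 110 133

Derivation:
Op 1: fork(P0) -> P1. 2 ppages; refcounts: pp0:2 pp1:2
Op 2: write(P0, v1, 137). refcount(pp1)=2>1 -> COPY to pp2. 3 ppages; refcounts: pp0:2 pp1:1 pp2:1
Op 3: read(P0, v1) -> 137. No state change.
Op 4: write(P1, v1, 133). refcount(pp1)=1 -> write in place. 3 ppages; refcounts: pp0:2 pp1:1 pp2:1
Op 5: read(P1, v0) -> 27. No state change.
Op 6: write(P0, v1, 110). refcount(pp2)=1 -> write in place. 3 ppages; refcounts: pp0:2 pp1:1 pp2:1
Op 7: read(P1, v0) -> 27. No state change.
Op 8: read(P1, v0) -> 27. No state change.
P0: v1 -> pp2 = 110
P1: v1 -> pp1 = 133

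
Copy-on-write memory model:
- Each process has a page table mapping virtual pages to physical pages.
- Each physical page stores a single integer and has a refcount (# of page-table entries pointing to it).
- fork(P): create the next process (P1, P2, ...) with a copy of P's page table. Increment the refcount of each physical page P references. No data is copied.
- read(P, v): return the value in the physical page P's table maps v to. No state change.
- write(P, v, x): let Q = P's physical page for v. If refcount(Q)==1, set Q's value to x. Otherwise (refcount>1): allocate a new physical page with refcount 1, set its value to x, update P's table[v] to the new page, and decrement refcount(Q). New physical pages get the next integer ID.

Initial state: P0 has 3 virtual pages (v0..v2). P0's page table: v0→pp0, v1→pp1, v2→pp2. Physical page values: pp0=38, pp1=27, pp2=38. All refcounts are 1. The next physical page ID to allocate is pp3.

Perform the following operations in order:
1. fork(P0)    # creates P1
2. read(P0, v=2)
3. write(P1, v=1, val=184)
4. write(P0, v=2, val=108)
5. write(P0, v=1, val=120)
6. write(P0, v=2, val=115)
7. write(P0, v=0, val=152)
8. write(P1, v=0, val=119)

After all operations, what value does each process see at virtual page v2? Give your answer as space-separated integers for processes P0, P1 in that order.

Op 1: fork(P0) -> P1. 3 ppages; refcounts: pp0:2 pp1:2 pp2:2
Op 2: read(P0, v2) -> 38. No state change.
Op 3: write(P1, v1, 184). refcount(pp1)=2>1 -> COPY to pp3. 4 ppages; refcounts: pp0:2 pp1:1 pp2:2 pp3:1
Op 4: write(P0, v2, 108). refcount(pp2)=2>1 -> COPY to pp4. 5 ppages; refcounts: pp0:2 pp1:1 pp2:1 pp3:1 pp4:1
Op 5: write(P0, v1, 120). refcount(pp1)=1 -> write in place. 5 ppages; refcounts: pp0:2 pp1:1 pp2:1 pp3:1 pp4:1
Op 6: write(P0, v2, 115). refcount(pp4)=1 -> write in place. 5 ppages; refcounts: pp0:2 pp1:1 pp2:1 pp3:1 pp4:1
Op 7: write(P0, v0, 152). refcount(pp0)=2>1 -> COPY to pp5. 6 ppages; refcounts: pp0:1 pp1:1 pp2:1 pp3:1 pp4:1 pp5:1
Op 8: write(P1, v0, 119). refcount(pp0)=1 -> write in place. 6 ppages; refcounts: pp0:1 pp1:1 pp2:1 pp3:1 pp4:1 pp5:1
P0: v2 -> pp4 = 115
P1: v2 -> pp2 = 38

Answer: 115 38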